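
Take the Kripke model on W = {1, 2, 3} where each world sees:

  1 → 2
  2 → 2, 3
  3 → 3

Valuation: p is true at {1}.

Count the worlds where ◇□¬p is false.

1: successors {2}; □¬p there: 2:T. ✓
2: successors {2, 3}; □¬p there: 2:T, 3:T. ✓
3: successors {3}; □¬p there: 3:T. ✓
Satisfying worlds: {1, 2, 3}.
So ◇□¬p fails at the other 0 worlds.

0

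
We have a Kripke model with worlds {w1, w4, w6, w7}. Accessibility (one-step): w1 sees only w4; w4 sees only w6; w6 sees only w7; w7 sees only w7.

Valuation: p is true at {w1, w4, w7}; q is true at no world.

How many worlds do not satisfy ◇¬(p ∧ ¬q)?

3

w1: successors {w4}; ¬(p ∧ ¬q) there: w4:F. ✗
w4: successors {w6}; ¬(p ∧ ¬q) there: w6:T. ✓
w6: successors {w7}; ¬(p ∧ ¬q) there: w7:F. ✗
w7: successors {w7}; ¬(p ∧ ¬q) there: w7:F. ✗
Satisfying worlds: {w4}.
So ◇¬(p ∧ ¬q) fails at the other 3 worlds.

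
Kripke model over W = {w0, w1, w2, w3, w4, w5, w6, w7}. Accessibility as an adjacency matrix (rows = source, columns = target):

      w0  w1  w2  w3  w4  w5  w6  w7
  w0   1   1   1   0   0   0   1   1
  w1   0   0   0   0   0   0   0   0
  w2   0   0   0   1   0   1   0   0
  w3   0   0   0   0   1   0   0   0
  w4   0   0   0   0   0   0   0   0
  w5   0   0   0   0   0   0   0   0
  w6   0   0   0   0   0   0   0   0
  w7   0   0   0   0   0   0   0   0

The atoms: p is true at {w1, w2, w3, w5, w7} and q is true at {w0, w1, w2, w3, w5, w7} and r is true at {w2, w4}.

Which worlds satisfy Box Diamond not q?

w0: successors {w0, w1, w2, w6, w7}; Diamond not q there: w0:T, w1:F, w2:F, w6:F, w7:F. ✗
w1: no successors, so Box Diamond not q holds vacuously. ✓
w2: successors {w3, w5}; Diamond not q there: w3:T, w5:F. ✗
w3: successors {w4}; Diamond not q there: w4:F. ✗
w4: no successors, so Box Diamond not q holds vacuously. ✓
w5: no successors, so Box Diamond not q holds vacuously. ✓
w6: no successors, so Box Diamond not q holds vacuously. ✓
w7: no successors, so Box Diamond not q holds vacuously. ✓

{w1, w4, w5, w6, w7}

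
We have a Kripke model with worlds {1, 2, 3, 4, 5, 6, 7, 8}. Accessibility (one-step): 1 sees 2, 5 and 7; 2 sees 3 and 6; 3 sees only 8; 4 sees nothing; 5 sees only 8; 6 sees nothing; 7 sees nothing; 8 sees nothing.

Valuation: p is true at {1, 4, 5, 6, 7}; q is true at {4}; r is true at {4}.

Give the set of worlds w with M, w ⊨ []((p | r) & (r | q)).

1: successors {2, 5, 7}; (p | r) & (r | q) there: 2:F, 5:F, 7:F. ✗
2: successors {3, 6}; (p | r) & (r | q) there: 3:F, 6:F. ✗
3: successors {8}; (p | r) & (r | q) there: 8:F. ✗
4: no successors, so []((p | r) & (r | q)) holds vacuously. ✓
5: successors {8}; (p | r) & (r | q) there: 8:F. ✗
6: no successors, so []((p | r) & (r | q)) holds vacuously. ✓
7: no successors, so []((p | r) & (r | q)) holds vacuously. ✓
8: no successors, so []((p | r) & (r | q)) holds vacuously. ✓

{4, 6, 7, 8}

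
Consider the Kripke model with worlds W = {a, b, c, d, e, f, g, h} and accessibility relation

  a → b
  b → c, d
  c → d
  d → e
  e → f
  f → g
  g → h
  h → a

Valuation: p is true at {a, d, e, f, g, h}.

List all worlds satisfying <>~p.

{a, b}

a: successors {b}; ~p there: b:T. ✓
b: successors {c, d}; ~p there: c:T, d:F. ✓
c: successors {d}; ~p there: d:F. ✗
d: successors {e}; ~p there: e:F. ✗
e: successors {f}; ~p there: f:F. ✗
f: successors {g}; ~p there: g:F. ✗
g: successors {h}; ~p there: h:F. ✗
h: successors {a}; ~p there: a:F. ✗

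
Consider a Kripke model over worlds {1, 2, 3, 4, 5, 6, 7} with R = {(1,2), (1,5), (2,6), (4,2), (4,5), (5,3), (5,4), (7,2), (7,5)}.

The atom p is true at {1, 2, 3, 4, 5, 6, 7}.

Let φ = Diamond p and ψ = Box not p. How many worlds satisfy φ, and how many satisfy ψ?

For Diamond p:
1: successors {2, 5}; p there: 2:T, 5:T. ✓
2: successors {6}; p there: 6:T. ✓
3: no successors, so Diamond p fails. ✗
4: successors {2, 5}; p there: 2:T, 5:T. ✓
5: successors {3, 4}; p there: 3:T, 4:T. ✓
6: no successors, so Diamond p fails. ✗
7: successors {2, 5}; p there: 2:T, 5:T. ✓
— 5 worlds.
For Box not p:
1: successors {2, 5}; not p there: 2:F, 5:F. ✗
2: successors {6}; not p there: 6:F. ✗
3: no successors, so Box not p holds vacuously. ✓
4: successors {2, 5}; not p there: 2:F, 5:F. ✗
5: successors {3, 4}; not p there: 3:F, 4:F. ✗
6: no successors, so Box not p holds vacuously. ✓
7: successors {2, 5}; not p there: 2:F, 5:F. ✗
— 2 worlds.

5 and 2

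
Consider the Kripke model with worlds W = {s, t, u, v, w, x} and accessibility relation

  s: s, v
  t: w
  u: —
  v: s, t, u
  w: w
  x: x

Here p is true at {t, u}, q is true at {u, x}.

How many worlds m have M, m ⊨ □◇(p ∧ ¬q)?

s: successors {s, v}; ◇(p ∧ ¬q) there: s:F, v:T. ✗
t: successors {w}; ◇(p ∧ ¬q) there: w:F. ✗
u: no successors, so □◇(p ∧ ¬q) holds vacuously. ✓
v: successors {s, t, u}; ◇(p ∧ ¬q) there: s:F, t:F, u:F. ✗
w: successors {w}; ◇(p ∧ ¬q) there: w:F. ✗
x: successors {x}; ◇(p ∧ ¬q) there: x:F. ✗
Satisfying worlds: {u}.

1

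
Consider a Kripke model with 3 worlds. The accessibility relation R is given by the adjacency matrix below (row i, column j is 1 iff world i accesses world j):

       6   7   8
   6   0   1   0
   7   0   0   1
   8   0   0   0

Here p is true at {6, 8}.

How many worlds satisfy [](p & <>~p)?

6: successors {7}; p & <>~p there: 7:F. ✗
7: successors {8}; p & <>~p there: 8:F. ✗
8: no successors, so [](p & <>~p) holds vacuously. ✓
Satisfying worlds: {8}.

1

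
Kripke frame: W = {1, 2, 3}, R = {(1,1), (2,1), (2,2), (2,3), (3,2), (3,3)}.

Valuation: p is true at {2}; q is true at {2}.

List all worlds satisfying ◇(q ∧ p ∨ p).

{2, 3}

1: successors {1}; q ∧ p ∨ p there: 1:F. ✗
2: successors {1, 2, 3}; q ∧ p ∨ p there: 1:F, 2:T, 3:F. ✓
3: successors {2, 3}; q ∧ p ∨ p there: 2:T, 3:F. ✓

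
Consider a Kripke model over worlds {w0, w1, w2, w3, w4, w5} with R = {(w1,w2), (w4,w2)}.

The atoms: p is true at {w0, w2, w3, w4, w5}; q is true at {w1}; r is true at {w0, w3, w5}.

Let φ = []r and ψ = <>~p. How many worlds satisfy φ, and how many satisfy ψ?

For []r:
w0: no successors, so []r holds vacuously. ✓
w1: successors {w2}; r there: w2:F. ✗
w2: no successors, so []r holds vacuously. ✓
w3: no successors, so []r holds vacuously. ✓
w4: successors {w2}; r there: w2:F. ✗
w5: no successors, so []r holds vacuously. ✓
— 4 worlds.
For <>~p:
w0: no successors, so <>~p fails. ✗
w1: successors {w2}; ~p there: w2:F. ✗
w2: no successors, so <>~p fails. ✗
w3: no successors, so <>~p fails. ✗
w4: successors {w2}; ~p there: w2:F. ✗
w5: no successors, so <>~p fails. ✗
— 0 worlds.

4 and 0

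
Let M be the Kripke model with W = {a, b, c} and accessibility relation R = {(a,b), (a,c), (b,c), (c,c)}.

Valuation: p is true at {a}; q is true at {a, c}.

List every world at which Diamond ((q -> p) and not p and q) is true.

a: successors {b, c}; (q -> p) and not p and q there: b:F, c:F. ✗
b: successors {c}; (q -> p) and not p and q there: c:F. ✗
c: successors {c}; (q -> p) and not p and q there: c:F. ✗

∅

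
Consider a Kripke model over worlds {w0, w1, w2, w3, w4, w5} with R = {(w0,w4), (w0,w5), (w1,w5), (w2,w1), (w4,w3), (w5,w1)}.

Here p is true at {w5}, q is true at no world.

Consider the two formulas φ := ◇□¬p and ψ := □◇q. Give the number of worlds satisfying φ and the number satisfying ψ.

For ◇□¬p:
w0: successors {w4, w5}; □¬p there: w4:T, w5:T. ✓
w1: successors {w5}; □¬p there: w5:T. ✓
w2: successors {w1}; □¬p there: w1:F. ✗
w3: no successors, so ◇□¬p fails. ✗
w4: successors {w3}; □¬p there: w3:T. ✓
w5: successors {w1}; □¬p there: w1:F. ✗
— 3 worlds.
For □◇q:
w0: successors {w4, w5}; ◇q there: w4:F, w5:F. ✗
w1: successors {w5}; ◇q there: w5:F. ✗
w2: successors {w1}; ◇q there: w1:F. ✗
w3: no successors, so □◇q holds vacuously. ✓
w4: successors {w3}; ◇q there: w3:F. ✗
w5: successors {w1}; ◇q there: w1:F. ✗
— 1 world.

3 and 1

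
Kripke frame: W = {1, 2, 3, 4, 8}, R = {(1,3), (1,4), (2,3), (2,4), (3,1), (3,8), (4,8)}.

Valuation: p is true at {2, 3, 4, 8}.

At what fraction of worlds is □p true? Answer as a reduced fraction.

1: successors {3, 4}; p there: 3:T, 4:T. ✓
2: successors {3, 4}; p there: 3:T, 4:T. ✓
3: successors {1, 8}; p there: 1:F, 8:T. ✗
4: successors {8}; p there: 8:T. ✓
8: no successors, so □p holds vacuously. ✓
That's 4 of 5 worlds, so 4/5.

4/5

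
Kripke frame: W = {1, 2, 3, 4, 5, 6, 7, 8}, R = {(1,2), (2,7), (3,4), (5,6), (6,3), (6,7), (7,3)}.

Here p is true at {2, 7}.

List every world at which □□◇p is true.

1: successors {2}; □◇p there: 2:F. ✗
2: successors {7}; □◇p there: 7:F. ✗
3: successors {4}; □◇p there: 4:T. ✓
4: no successors, so □□◇p holds vacuously. ✓
5: successors {6}; □◇p there: 6:F. ✗
6: successors {3, 7}; □◇p there: 3:F, 7:F. ✗
7: successors {3}; □◇p there: 3:F. ✗
8: no successors, so □□◇p holds vacuously. ✓

{3, 4, 8}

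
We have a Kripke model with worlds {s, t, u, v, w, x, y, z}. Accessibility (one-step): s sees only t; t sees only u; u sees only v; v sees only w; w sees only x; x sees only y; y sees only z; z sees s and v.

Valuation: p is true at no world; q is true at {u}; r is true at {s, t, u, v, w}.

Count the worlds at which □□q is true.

1

s: successors {t}; □q there: t:T. ✓
t: successors {u}; □q there: u:F. ✗
u: successors {v}; □q there: v:F. ✗
v: successors {w}; □q there: w:F. ✗
w: successors {x}; □q there: x:F. ✗
x: successors {y}; □q there: y:F. ✗
y: successors {z}; □q there: z:F. ✗
z: successors {s, v}; □q there: s:F, v:F. ✗
Satisfying worlds: {s}.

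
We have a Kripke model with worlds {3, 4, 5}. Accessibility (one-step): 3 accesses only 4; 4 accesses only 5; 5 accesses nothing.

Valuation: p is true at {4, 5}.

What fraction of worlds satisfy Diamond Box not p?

1/3

3: successors {4}; Box not p there: 4:F. ✗
4: successors {5}; Box not p there: 5:T. ✓
5: no successors, so Diamond Box not p fails. ✗
That's 1 of 3 worlds, so 1/3.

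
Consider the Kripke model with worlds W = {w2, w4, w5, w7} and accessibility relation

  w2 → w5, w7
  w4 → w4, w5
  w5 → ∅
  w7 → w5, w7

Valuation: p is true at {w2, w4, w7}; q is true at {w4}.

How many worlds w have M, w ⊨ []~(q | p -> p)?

w2: successors {w5, w7}; ~(q | p -> p) there: w5:F, w7:F. ✗
w4: successors {w4, w5}; ~(q | p -> p) there: w4:F, w5:F. ✗
w5: no successors, so []~(q | p -> p) holds vacuously. ✓
w7: successors {w5, w7}; ~(q | p -> p) there: w5:F, w7:F. ✗
Satisfying worlds: {w5}.

1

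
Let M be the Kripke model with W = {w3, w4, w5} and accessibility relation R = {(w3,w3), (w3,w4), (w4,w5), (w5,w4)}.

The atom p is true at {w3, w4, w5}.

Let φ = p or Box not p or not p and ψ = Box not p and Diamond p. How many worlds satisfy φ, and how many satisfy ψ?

3 and 0

For p or Box not p or not p:
w3: p or Box not p is T, not p is F. ✓
w4: p or Box not p is T, not p is F. ✓
w5: p or Box not p is T, not p is F. ✓
— 3 worlds.
For Box not p and Diamond p:
w3: Box not p is F, Diamond p is T. ✗
w4: Box not p is F, Diamond p is T. ✗
w5: Box not p is F, Diamond p is T. ✗
— 0 worlds.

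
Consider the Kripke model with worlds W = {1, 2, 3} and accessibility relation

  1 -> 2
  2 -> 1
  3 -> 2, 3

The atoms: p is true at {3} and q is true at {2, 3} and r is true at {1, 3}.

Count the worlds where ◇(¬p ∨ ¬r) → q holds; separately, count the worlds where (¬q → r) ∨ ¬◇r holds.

For ◇(¬p ∨ ¬r) → q:
1: ◇(¬p ∨ ¬r) is T, q is F. ✗
2: ◇(¬p ∨ ¬r) is T, q is T. ✓
3: ◇(¬p ∨ ¬r) is T, q is T. ✓
— 2 worlds.
For (¬q → r) ∨ ¬◇r:
1: ¬q → r is T, ¬◇r is T. ✓
2: ¬q → r is T, ¬◇r is F. ✓
3: ¬q → r is T, ¬◇r is F. ✓
— 3 worlds.

2 and 3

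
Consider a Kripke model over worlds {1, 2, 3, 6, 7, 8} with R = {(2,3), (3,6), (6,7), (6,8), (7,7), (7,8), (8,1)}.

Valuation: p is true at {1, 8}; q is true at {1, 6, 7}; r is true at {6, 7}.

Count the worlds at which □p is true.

1: no successors, so □p holds vacuously. ✓
2: successors {3}; p there: 3:F. ✗
3: successors {6}; p there: 6:F. ✗
6: successors {7, 8}; p there: 7:F, 8:T. ✗
7: successors {7, 8}; p there: 7:F, 8:T. ✗
8: successors {1}; p there: 1:T. ✓
Satisfying worlds: {1, 8}.

2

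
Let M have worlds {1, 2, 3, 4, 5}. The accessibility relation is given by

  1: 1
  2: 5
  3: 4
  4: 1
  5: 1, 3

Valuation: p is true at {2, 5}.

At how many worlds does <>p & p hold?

1

1: <>p is F, p is F. ✗
2: <>p is T, p is T. ✓
3: <>p is F, p is F. ✗
4: <>p is F, p is F. ✗
5: <>p is F, p is T. ✗
Satisfying worlds: {2}.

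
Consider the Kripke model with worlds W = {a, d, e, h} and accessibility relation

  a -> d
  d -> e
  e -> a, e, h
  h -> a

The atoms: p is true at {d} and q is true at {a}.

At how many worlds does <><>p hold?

a: successors {d}; <>p there: d:F. ✗
d: successors {e}; <>p there: e:F. ✗
e: successors {a, e, h}; <>p there: a:T, e:F, h:F. ✓
h: successors {a}; <>p there: a:T. ✓
Satisfying worlds: {e, h}.

2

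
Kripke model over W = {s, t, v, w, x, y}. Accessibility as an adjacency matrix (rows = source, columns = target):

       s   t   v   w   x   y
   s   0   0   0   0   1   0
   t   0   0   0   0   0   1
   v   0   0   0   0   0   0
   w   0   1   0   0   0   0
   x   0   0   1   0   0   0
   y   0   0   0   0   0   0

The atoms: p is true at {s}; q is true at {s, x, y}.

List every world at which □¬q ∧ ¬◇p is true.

s: □¬q is F, ¬◇p is T. ✗
t: □¬q is F, ¬◇p is T. ✗
v: □¬q is T, ¬◇p is T. ✓
w: □¬q is T, ¬◇p is T. ✓
x: □¬q is T, ¬◇p is T. ✓
y: □¬q is T, ¬◇p is T. ✓

{v, w, x, y}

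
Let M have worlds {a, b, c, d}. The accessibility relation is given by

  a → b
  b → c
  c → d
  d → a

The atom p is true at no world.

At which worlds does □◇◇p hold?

∅

a: successors {b}; ◇◇p there: b:F. ✗
b: successors {c}; ◇◇p there: c:F. ✗
c: successors {d}; ◇◇p there: d:F. ✗
d: successors {a}; ◇◇p there: a:F. ✗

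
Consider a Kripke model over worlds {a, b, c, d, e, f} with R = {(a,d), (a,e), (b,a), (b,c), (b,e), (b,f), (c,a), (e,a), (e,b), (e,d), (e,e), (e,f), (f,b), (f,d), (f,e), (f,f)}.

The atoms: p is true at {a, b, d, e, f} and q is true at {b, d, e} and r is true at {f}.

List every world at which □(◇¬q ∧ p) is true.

{d}

a: successors {d, e}; ◇¬q ∧ p there: d:F, e:T. ✗
b: successors {a, c, e, f}; ◇¬q ∧ p there: a:F, c:F, e:T, f:T. ✗
c: successors {a}; ◇¬q ∧ p there: a:F. ✗
d: no successors, so □(◇¬q ∧ p) holds vacuously. ✓
e: successors {a, b, d, e, f}; ◇¬q ∧ p there: a:F, b:T, d:F, e:T, f:T. ✗
f: successors {b, d, e, f}; ◇¬q ∧ p there: b:T, d:F, e:T, f:T. ✗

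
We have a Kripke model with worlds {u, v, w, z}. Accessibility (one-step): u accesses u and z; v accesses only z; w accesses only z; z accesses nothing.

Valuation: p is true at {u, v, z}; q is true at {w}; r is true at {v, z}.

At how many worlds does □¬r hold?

1

u: successors {u, z}; ¬r there: u:T, z:F. ✗
v: successors {z}; ¬r there: z:F. ✗
w: successors {z}; ¬r there: z:F. ✗
z: no successors, so □¬r holds vacuously. ✓
Satisfying worlds: {z}.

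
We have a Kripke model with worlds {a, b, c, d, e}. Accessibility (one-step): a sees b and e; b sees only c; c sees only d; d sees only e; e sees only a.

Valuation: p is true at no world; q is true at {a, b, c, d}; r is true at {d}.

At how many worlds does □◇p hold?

a: successors {b, e}; ◇p there: b:F, e:F. ✗
b: successors {c}; ◇p there: c:F. ✗
c: successors {d}; ◇p there: d:F. ✗
d: successors {e}; ◇p there: e:F. ✗
e: successors {a}; ◇p there: a:F. ✗
Satisfying worlds: ∅.

0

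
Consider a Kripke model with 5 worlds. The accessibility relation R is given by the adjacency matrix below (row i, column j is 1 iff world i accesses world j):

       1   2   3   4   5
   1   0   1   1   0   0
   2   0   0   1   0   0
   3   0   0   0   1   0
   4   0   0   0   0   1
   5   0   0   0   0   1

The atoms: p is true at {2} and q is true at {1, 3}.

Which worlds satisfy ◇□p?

1: successors {2, 3}; □p there: 2:F, 3:F. ✗
2: successors {3}; □p there: 3:F. ✗
3: successors {4}; □p there: 4:F. ✗
4: successors {5}; □p there: 5:F. ✗
5: successors {5}; □p there: 5:F. ✗

∅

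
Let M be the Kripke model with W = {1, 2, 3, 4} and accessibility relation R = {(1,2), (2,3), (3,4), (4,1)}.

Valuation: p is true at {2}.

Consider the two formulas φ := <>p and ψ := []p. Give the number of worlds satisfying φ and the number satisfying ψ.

1 and 1

For <>p:
1: successors {2}; p there: 2:T. ✓
2: successors {3}; p there: 3:F. ✗
3: successors {4}; p there: 4:F. ✗
4: successors {1}; p there: 1:F. ✗
— 1 world.
For []p:
1: successors {2}; p there: 2:T. ✓
2: successors {3}; p there: 3:F. ✗
3: successors {4}; p there: 4:F. ✗
4: successors {1}; p there: 1:F. ✗
— 1 world.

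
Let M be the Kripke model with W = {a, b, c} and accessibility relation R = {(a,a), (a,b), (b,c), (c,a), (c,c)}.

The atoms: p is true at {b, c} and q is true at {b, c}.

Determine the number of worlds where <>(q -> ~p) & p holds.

1

a: <>(q -> ~p) is T, p is F. ✗
b: <>(q -> ~p) is F, p is T. ✗
c: <>(q -> ~p) is T, p is T. ✓
Satisfying worlds: {c}.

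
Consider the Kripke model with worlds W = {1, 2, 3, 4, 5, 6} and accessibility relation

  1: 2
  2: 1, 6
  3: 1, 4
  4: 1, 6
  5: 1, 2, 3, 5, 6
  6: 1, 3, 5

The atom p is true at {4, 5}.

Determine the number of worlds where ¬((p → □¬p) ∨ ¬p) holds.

1

1: (p → □¬p) ∨ ¬p is T. ✗
2: (p → □¬p) ∨ ¬p is T. ✗
3: (p → □¬p) ∨ ¬p is T. ✗
4: (p → □¬p) ∨ ¬p is T. ✗
5: (p → □¬p) ∨ ¬p is F. ✓
6: (p → □¬p) ∨ ¬p is T. ✗
Satisfying worlds: {5}.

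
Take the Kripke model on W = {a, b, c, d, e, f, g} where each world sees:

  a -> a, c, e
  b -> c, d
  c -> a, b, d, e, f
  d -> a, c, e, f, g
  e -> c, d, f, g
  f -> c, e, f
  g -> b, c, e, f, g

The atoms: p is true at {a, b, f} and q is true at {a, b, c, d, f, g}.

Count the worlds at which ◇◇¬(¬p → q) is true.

7

a: successors {a, c, e}; ◇¬(¬p → q) there: a:T, c:T, e:F. ✓
b: successors {c, d}; ◇¬(¬p → q) there: c:T, d:T. ✓
c: successors {a, b, d, e, f}; ◇¬(¬p → q) there: a:T, b:F, d:T, e:F, f:T. ✓
d: successors {a, c, e, f, g}; ◇¬(¬p → q) there: a:T, c:T, e:F, f:T, g:T. ✓
e: successors {c, d, f, g}; ◇¬(¬p → q) there: c:T, d:T, f:T, g:T. ✓
f: successors {c, e, f}; ◇¬(¬p → q) there: c:T, e:F, f:T. ✓
g: successors {b, c, e, f, g}; ◇¬(¬p → q) there: b:F, c:T, e:F, f:T, g:T. ✓
Satisfying worlds: {a, b, c, d, e, f, g}.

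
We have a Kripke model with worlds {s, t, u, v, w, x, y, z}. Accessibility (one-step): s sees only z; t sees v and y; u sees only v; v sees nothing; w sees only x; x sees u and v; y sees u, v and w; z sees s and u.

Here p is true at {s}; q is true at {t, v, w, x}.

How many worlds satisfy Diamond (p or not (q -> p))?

s: successors {z}; p or not (q -> p) there: z:F. ✗
t: successors {v, y}; p or not (q -> p) there: v:T, y:F. ✓
u: successors {v}; p or not (q -> p) there: v:T. ✓
v: no successors, so Diamond (p or not (q -> p)) fails. ✗
w: successors {x}; p or not (q -> p) there: x:T. ✓
x: successors {u, v}; p or not (q -> p) there: u:F, v:T. ✓
y: successors {u, v, w}; p or not (q -> p) there: u:F, v:T, w:T. ✓
z: successors {s, u}; p or not (q -> p) there: s:T, u:F. ✓
Satisfying worlds: {t, u, w, x, y, z}.

6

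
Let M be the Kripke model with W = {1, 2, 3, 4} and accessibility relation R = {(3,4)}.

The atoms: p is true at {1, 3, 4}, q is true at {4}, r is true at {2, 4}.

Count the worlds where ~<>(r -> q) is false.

1: <>(r -> q) is F. ✓
2: <>(r -> q) is F. ✓
3: <>(r -> q) is T. ✗
4: <>(r -> q) is F. ✓
Satisfying worlds: {1, 2, 4}.
So ~<>(r -> q) fails at the other 1 world.

1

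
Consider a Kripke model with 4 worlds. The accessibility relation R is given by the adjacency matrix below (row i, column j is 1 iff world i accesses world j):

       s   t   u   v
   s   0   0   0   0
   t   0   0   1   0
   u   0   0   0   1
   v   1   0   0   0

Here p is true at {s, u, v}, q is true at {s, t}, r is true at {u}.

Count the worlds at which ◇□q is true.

s: no successors, so ◇□q fails. ✗
t: successors {u}; □q there: u:F. ✗
u: successors {v}; □q there: v:T. ✓
v: successors {s}; □q there: s:T. ✓
Satisfying worlds: {u, v}.

2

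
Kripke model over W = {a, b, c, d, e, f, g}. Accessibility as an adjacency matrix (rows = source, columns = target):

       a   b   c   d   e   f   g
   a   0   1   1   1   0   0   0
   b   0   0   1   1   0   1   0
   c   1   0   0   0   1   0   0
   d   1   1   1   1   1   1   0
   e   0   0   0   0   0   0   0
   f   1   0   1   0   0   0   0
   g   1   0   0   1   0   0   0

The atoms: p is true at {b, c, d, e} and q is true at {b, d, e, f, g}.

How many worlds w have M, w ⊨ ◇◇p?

a: successors {b, c, d}; ◇p there: b:T, c:T, d:T. ✓
b: successors {c, d, f}; ◇p there: c:T, d:T, f:T. ✓
c: successors {a, e}; ◇p there: a:T, e:F. ✓
d: successors {a, b, c, d, e, f}; ◇p there: a:T, b:T, c:T, d:T, e:F, f:T. ✓
e: no successors, so ◇◇p fails. ✗
f: successors {a, c}; ◇p there: a:T, c:T. ✓
g: successors {a, d}; ◇p there: a:T, d:T. ✓
Satisfying worlds: {a, b, c, d, f, g}.

6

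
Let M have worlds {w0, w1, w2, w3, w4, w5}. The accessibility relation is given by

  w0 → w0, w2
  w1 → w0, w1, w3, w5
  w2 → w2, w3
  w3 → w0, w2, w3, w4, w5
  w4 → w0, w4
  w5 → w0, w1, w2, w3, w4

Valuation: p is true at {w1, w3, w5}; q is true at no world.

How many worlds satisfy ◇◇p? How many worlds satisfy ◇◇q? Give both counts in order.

5 and 0

For ◇◇p:
w0: successors {w0, w2}; ◇p there: w0:F, w2:T. ✓
w1: successors {w0, w1, w3, w5}; ◇p there: w0:F, w1:T, w3:T, w5:T. ✓
w2: successors {w2, w3}; ◇p there: w2:T, w3:T. ✓
w3: successors {w0, w2, w3, w4, w5}; ◇p there: w0:F, w2:T, w3:T, w4:F, w5:T. ✓
w4: successors {w0, w4}; ◇p there: w0:F, w4:F. ✗
w5: successors {w0, w1, w2, w3, w4}; ◇p there: w0:F, w1:T, w2:T, w3:T, w4:F. ✓
— 5 worlds.
For ◇◇q:
w0: successors {w0, w2}; ◇q there: w0:F, w2:F. ✗
w1: successors {w0, w1, w3, w5}; ◇q there: w0:F, w1:F, w3:F, w5:F. ✗
w2: successors {w2, w3}; ◇q there: w2:F, w3:F. ✗
w3: successors {w0, w2, w3, w4, w5}; ◇q there: w0:F, w2:F, w3:F, w4:F, w5:F. ✗
w4: successors {w0, w4}; ◇q there: w0:F, w4:F. ✗
w5: successors {w0, w1, w2, w3, w4}; ◇q there: w0:F, w1:F, w2:F, w3:F, w4:F. ✗
— 0 worlds.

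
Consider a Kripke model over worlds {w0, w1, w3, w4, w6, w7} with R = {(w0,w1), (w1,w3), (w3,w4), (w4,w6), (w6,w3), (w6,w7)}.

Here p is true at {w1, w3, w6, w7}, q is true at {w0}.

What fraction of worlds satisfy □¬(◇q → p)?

1/6

w0: successors {w1}; ¬(◇q → p) there: w1:F. ✗
w1: successors {w3}; ¬(◇q → p) there: w3:F. ✗
w3: successors {w4}; ¬(◇q → p) there: w4:F. ✗
w4: successors {w6}; ¬(◇q → p) there: w6:F. ✗
w6: successors {w3, w7}; ¬(◇q → p) there: w3:F, w7:F. ✗
w7: no successors, so □¬(◇q → p) holds vacuously. ✓
That's 1 of 6 worlds, so 1/6.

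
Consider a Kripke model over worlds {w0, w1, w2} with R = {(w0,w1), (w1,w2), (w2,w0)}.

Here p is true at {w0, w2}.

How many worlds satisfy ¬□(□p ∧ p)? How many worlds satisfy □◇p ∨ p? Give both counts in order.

2 and 3

For ¬□(□p ∧ p):
w0: □(□p ∧ p) is F. ✓
w1: □(□p ∧ p) is T. ✗
w2: □(□p ∧ p) is F. ✓
— 2 worlds.
For □◇p ∨ p:
w0: □◇p is T, p is T. ✓
w1: □◇p is T, p is F. ✓
w2: □◇p is F, p is T. ✓
— 3 worlds.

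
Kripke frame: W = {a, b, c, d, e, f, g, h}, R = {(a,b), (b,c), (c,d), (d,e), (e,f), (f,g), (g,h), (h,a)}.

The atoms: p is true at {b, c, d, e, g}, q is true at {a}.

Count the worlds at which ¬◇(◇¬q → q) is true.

a: ◇(◇¬q → q) is F. ✓
b: ◇(◇¬q → q) is F. ✓
c: ◇(◇¬q → q) is F. ✓
d: ◇(◇¬q → q) is F. ✓
e: ◇(◇¬q → q) is F. ✓
f: ◇(◇¬q → q) is F. ✓
g: ◇(◇¬q → q) is T. ✗
h: ◇(◇¬q → q) is T. ✗
Satisfying worlds: {a, b, c, d, e, f}.

6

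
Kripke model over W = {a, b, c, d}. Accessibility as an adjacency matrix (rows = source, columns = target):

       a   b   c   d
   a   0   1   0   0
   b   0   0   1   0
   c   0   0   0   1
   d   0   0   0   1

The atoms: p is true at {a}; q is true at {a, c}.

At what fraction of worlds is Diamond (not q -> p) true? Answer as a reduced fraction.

a: successors {b}; not q -> p there: b:F. ✗
b: successors {c}; not q -> p there: c:T. ✓
c: successors {d}; not q -> p there: d:F. ✗
d: successors {d}; not q -> p there: d:F. ✗
That's 1 of 4 worlds, so 1/4.

1/4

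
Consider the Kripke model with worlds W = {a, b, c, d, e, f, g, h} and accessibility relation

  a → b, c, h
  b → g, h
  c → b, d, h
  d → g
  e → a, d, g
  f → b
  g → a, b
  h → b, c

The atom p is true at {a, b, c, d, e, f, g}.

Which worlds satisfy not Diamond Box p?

{f, g, h}

a: Diamond Box p is T. ✗
b: Diamond Box p is T. ✗
c: Diamond Box p is T. ✗
d: Diamond Box p is T. ✗
e: Diamond Box p is T. ✗
f: Diamond Box p is F. ✓
g: Diamond Box p is F. ✓
h: Diamond Box p is F. ✓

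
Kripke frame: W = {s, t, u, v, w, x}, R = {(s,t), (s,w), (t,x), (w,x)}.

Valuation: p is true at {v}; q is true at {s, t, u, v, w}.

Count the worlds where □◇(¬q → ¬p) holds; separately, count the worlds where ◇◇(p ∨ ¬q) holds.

For □◇(¬q → ¬p):
s: successors {t, w}; ◇(¬q → ¬p) there: t:T, w:T. ✓
t: successors {x}; ◇(¬q → ¬p) there: x:F. ✗
u: no successors, so □◇(¬q → ¬p) holds vacuously. ✓
v: no successors, so □◇(¬q → ¬p) holds vacuously. ✓
w: successors {x}; ◇(¬q → ¬p) there: x:F. ✗
x: no successors, so □◇(¬q → ¬p) holds vacuously. ✓
— 4 worlds.
For ◇◇(p ∨ ¬q):
s: successors {t, w}; ◇(p ∨ ¬q) there: t:T, w:T. ✓
t: successors {x}; ◇(p ∨ ¬q) there: x:F. ✗
u: no successors, so ◇◇(p ∨ ¬q) fails. ✗
v: no successors, so ◇◇(p ∨ ¬q) fails. ✗
w: successors {x}; ◇(p ∨ ¬q) there: x:F. ✗
x: no successors, so ◇◇(p ∨ ¬q) fails. ✗
— 1 world.

4 and 1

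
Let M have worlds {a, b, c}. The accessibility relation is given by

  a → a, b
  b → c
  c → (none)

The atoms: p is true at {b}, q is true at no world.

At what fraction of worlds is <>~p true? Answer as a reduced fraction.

2/3

a: successors {a, b}; ~p there: a:T, b:F. ✓
b: successors {c}; ~p there: c:T. ✓
c: no successors, so <>~p fails. ✗
That's 2 of 3 worlds, so 2/3.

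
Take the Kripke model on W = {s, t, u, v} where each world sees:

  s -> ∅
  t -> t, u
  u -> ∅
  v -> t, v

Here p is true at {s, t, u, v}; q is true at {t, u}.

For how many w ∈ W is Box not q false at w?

s: no successors, so Box not q holds vacuously. ✓
t: successors {t, u}; not q there: t:F, u:F. ✗
u: no successors, so Box not q holds vacuously. ✓
v: successors {t, v}; not q there: t:F, v:T. ✗
Satisfying worlds: {s, u}.
So Box not q fails at the other 2 worlds.

2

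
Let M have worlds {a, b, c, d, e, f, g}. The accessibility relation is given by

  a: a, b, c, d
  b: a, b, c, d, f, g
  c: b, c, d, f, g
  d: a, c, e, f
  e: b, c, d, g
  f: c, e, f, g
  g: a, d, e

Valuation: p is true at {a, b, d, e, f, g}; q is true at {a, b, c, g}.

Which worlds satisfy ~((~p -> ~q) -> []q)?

{a, b, d, e, f, g}

a: (~p -> ~q) -> []q is F. ✓
b: (~p -> ~q) -> []q is F. ✓
c: (~p -> ~q) -> []q is T. ✗
d: (~p -> ~q) -> []q is F. ✓
e: (~p -> ~q) -> []q is F. ✓
f: (~p -> ~q) -> []q is F. ✓
g: (~p -> ~q) -> []q is F. ✓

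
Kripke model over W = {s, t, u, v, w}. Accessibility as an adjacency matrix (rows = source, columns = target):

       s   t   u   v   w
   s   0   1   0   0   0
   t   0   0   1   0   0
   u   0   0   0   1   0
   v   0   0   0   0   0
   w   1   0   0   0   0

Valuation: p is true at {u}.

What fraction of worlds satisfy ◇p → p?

s: ◇p is F, p is F. ✓
t: ◇p is T, p is F. ✗
u: ◇p is F, p is T. ✓
v: ◇p is F, p is F. ✓
w: ◇p is F, p is F. ✓
That's 4 of 5 worlds, so 4/5.

4/5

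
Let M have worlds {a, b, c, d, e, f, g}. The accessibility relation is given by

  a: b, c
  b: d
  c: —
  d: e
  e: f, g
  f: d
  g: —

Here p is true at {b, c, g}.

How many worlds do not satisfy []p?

4

a: successors {b, c}; p there: b:T, c:T. ✓
b: successors {d}; p there: d:F. ✗
c: no successors, so []p holds vacuously. ✓
d: successors {e}; p there: e:F. ✗
e: successors {f, g}; p there: f:F, g:T. ✗
f: successors {d}; p there: d:F. ✗
g: no successors, so []p holds vacuously. ✓
Satisfying worlds: {a, c, g}.
So []p fails at the other 4 worlds.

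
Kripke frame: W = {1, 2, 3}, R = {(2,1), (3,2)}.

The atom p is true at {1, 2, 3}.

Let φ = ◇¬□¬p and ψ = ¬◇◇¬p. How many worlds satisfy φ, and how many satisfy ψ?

For ◇¬□¬p:
1: no successors, so ◇¬□¬p fails. ✗
2: successors {1}; ¬□¬p there: 1:F. ✗
3: successors {2}; ¬□¬p there: 2:T. ✓
— 1 world.
For ¬◇◇¬p:
1: ◇◇¬p is F. ✓
2: ◇◇¬p is F. ✓
3: ◇◇¬p is F. ✓
— 3 worlds.

1 and 3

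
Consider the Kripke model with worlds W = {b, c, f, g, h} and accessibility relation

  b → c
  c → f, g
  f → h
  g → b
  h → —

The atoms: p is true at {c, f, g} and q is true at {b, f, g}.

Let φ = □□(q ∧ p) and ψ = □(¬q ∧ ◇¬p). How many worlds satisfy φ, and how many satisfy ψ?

For □□(q ∧ p):
b: successors {c}; □(q ∧ p) there: c:T. ✓
c: successors {f, g}; □(q ∧ p) there: f:F, g:F. ✗
f: successors {h}; □(q ∧ p) there: h:T. ✓
g: successors {b}; □(q ∧ p) there: b:F. ✗
h: no successors, so □□(q ∧ p) holds vacuously. ✓
— 3 worlds.
For □(¬q ∧ ◇¬p):
b: successors {c}; ¬q ∧ ◇¬p there: c:F. ✗
c: successors {f, g}; ¬q ∧ ◇¬p there: f:F, g:F. ✗
f: successors {h}; ¬q ∧ ◇¬p there: h:F. ✗
g: successors {b}; ¬q ∧ ◇¬p there: b:F. ✗
h: no successors, so □(¬q ∧ ◇¬p) holds vacuously. ✓
— 1 world.

3 and 1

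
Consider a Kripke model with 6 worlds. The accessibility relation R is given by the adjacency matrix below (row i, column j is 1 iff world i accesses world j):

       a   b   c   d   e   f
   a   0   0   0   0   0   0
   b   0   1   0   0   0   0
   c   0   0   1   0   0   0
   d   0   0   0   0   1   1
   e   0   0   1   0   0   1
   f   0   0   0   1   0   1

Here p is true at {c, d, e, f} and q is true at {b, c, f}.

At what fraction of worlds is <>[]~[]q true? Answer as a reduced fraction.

1/2

a: no successors, so <>[]~[]q fails. ✗
b: successors {b}; []~[]q there: b:F. ✗
c: successors {c}; []~[]q there: c:F. ✗
d: successors {e, f}; []~[]q there: e:F, f:T. ✓
e: successors {c, f}; []~[]q there: c:F, f:T. ✓
f: successors {d, f}; []~[]q there: d:F, f:T. ✓
That's 3 of 6 worlds, so 3/6 = 1/2.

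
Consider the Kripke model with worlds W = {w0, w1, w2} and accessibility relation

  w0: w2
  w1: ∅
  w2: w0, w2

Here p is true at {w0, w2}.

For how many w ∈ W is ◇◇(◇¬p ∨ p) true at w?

2

w0: successors {w2}; ◇(◇¬p ∨ p) there: w2:T. ✓
w1: no successors, so ◇◇(◇¬p ∨ p) fails. ✗
w2: successors {w0, w2}; ◇(◇¬p ∨ p) there: w0:T, w2:T. ✓
Satisfying worlds: {w0, w2}.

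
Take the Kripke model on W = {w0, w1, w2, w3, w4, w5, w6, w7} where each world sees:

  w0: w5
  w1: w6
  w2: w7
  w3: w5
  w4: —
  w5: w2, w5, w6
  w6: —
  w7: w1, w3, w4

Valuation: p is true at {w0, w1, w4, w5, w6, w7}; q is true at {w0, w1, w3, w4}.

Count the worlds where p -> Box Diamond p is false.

w0: p is T, Box Diamond p is T. ✓
w1: p is T, Box Diamond p is F. ✗
w2: p is F, Box Diamond p is T. ✓
w3: p is F, Box Diamond p is T. ✓
w4: p is T, Box Diamond p is T. ✓
w5: p is T, Box Diamond p is F. ✗
w6: p is T, Box Diamond p is T. ✓
w7: p is T, Box Diamond p is F. ✗
Satisfying worlds: {w0, w2, w3, w4, w6}.
So p -> Box Diamond p fails at the other 3 worlds.

3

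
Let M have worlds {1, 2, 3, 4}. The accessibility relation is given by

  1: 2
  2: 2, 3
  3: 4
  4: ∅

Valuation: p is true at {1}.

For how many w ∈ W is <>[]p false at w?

3

1: successors {2}; []p there: 2:F. ✗
2: successors {2, 3}; []p there: 2:F, 3:F. ✗
3: successors {4}; []p there: 4:T. ✓
4: no successors, so <>[]p fails. ✗
Satisfying worlds: {3}.
So <>[]p fails at the other 3 worlds.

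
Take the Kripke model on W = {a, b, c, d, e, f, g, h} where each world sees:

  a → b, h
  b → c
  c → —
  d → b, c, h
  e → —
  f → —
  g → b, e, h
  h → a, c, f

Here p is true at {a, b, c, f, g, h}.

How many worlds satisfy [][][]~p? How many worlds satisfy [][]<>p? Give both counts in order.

4 and 5

For [][][]~p:
a: successors {b, h}; [][]~p there: b:T, h:F. ✗
b: successors {c}; [][]~p there: c:T. ✓
c: no successors, so [][][]~p holds vacuously. ✓
d: successors {b, c, h}; [][]~p there: b:T, c:T, h:F. ✗
e: no successors, so [][][]~p holds vacuously. ✓
f: no successors, so [][][]~p holds vacuously. ✓
g: successors {b, e, h}; [][]~p there: b:T, e:T, h:F. ✗
h: successors {a, c, f}; [][]~p there: a:F, c:T, f:T. ✗
— 4 worlds.
For [][]<>p:
a: successors {b, h}; []<>p there: b:F, h:F. ✗
b: successors {c}; []<>p there: c:T. ✓
c: no successors, so [][]<>p holds vacuously. ✓
d: successors {b, c, h}; []<>p there: b:F, c:T, h:F. ✗
e: no successors, so [][]<>p holds vacuously. ✓
f: no successors, so [][]<>p holds vacuously. ✓
g: successors {b, e, h}; []<>p there: b:F, e:T, h:F. ✗
h: successors {a, c, f}; []<>p there: a:T, c:T, f:T. ✓
— 5 worlds.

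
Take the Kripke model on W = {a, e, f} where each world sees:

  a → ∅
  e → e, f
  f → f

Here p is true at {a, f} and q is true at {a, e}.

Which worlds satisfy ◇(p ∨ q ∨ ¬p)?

{e, f}

a: no successors, so ◇(p ∨ q ∨ ¬p) fails. ✗
e: successors {e, f}; p ∨ q ∨ ¬p there: e:T, f:T. ✓
f: successors {f}; p ∨ q ∨ ¬p there: f:T. ✓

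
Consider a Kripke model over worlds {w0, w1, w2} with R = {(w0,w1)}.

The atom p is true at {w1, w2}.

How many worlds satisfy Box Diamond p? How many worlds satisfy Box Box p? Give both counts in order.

2 and 3

For Box Diamond p:
w0: successors {w1}; Diamond p there: w1:F. ✗
w1: no successors, so Box Diamond p holds vacuously. ✓
w2: no successors, so Box Diamond p holds vacuously. ✓
— 2 worlds.
For Box Box p:
w0: successors {w1}; Box p there: w1:T. ✓
w1: no successors, so Box Box p holds vacuously. ✓
w2: no successors, so Box Box p holds vacuously. ✓
— 3 worlds.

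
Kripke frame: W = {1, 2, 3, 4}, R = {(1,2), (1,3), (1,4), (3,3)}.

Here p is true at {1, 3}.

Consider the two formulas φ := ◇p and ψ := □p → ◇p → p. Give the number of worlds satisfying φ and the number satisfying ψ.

2 and 4

For ◇p:
1: successors {2, 3, 4}; p there: 2:F, 3:T, 4:F. ✓
2: no successors, so ◇p fails. ✗
3: successors {3}; p there: 3:T. ✓
4: no successors, so ◇p fails. ✗
— 2 worlds.
For □p → ◇p → p:
1: □p is F, ◇p → p is T. ✓
2: □p is T, ◇p → p is T. ✓
3: □p is T, ◇p → p is T. ✓
4: □p is T, ◇p → p is T. ✓
— 4 worlds.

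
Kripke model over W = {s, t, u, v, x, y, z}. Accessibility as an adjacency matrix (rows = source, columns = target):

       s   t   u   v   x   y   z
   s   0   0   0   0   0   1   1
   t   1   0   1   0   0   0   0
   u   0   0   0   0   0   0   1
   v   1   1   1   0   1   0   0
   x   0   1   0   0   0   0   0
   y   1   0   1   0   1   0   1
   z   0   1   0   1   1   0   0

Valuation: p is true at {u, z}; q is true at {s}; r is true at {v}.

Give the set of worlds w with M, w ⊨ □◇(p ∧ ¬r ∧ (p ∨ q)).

{t, x}

s: successors {y, z}; ◇(p ∧ ¬r ∧ (p ∨ q)) there: y:T, z:F. ✗
t: successors {s, u}; ◇(p ∧ ¬r ∧ (p ∨ q)) there: s:T, u:T. ✓
u: successors {z}; ◇(p ∧ ¬r ∧ (p ∨ q)) there: z:F. ✗
v: successors {s, t, u, x}; ◇(p ∧ ¬r ∧ (p ∨ q)) there: s:T, t:T, u:T, x:F. ✗
x: successors {t}; ◇(p ∧ ¬r ∧ (p ∨ q)) there: t:T. ✓
y: successors {s, u, x, z}; ◇(p ∧ ¬r ∧ (p ∨ q)) there: s:T, u:T, x:F, z:F. ✗
z: successors {t, v, x}; ◇(p ∧ ¬r ∧ (p ∨ q)) there: t:T, v:T, x:F. ✗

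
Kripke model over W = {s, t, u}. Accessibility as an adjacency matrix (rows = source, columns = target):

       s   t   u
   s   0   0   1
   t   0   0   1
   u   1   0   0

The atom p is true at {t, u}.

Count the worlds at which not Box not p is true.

s: Box not p is F. ✓
t: Box not p is F. ✓
u: Box not p is T. ✗
Satisfying worlds: {s, t}.

2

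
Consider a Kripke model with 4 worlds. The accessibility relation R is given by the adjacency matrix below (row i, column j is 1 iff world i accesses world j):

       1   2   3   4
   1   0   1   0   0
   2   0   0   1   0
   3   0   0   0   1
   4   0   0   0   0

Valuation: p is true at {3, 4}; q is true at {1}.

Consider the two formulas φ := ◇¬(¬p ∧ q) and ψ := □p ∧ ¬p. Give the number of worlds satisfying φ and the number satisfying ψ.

3 and 1

For ◇¬(¬p ∧ q):
1: successors {2}; ¬(¬p ∧ q) there: 2:T. ✓
2: successors {3}; ¬(¬p ∧ q) there: 3:T. ✓
3: successors {4}; ¬(¬p ∧ q) there: 4:T. ✓
4: no successors, so ◇¬(¬p ∧ q) fails. ✗
— 3 worlds.
For □p ∧ ¬p:
1: □p is F, ¬p is T. ✗
2: □p is T, ¬p is T. ✓
3: □p is T, ¬p is F. ✗
4: □p is T, ¬p is F. ✗
— 1 world.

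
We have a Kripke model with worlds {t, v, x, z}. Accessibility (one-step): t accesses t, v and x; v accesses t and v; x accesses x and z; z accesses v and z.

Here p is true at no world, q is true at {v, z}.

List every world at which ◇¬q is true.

t: successors {t, v, x}; ¬q there: t:T, v:F, x:T. ✓
v: successors {t, v}; ¬q there: t:T, v:F. ✓
x: successors {x, z}; ¬q there: x:T, z:F. ✓
z: successors {v, z}; ¬q there: v:F, z:F. ✗

{t, v, x}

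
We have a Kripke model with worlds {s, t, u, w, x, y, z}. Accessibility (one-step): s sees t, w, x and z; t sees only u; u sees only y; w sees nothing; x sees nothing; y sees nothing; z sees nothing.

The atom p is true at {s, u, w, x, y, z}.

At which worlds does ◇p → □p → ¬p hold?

s: ◇p is T, □p → ¬p is T. ✓
t: ◇p is T, □p → ¬p is T. ✓
u: ◇p is T, □p → ¬p is F. ✗
w: ◇p is F, □p → ¬p is F. ✓
x: ◇p is F, □p → ¬p is F. ✓
y: ◇p is F, □p → ¬p is F. ✓
z: ◇p is F, □p → ¬p is F. ✓

{s, t, w, x, y, z}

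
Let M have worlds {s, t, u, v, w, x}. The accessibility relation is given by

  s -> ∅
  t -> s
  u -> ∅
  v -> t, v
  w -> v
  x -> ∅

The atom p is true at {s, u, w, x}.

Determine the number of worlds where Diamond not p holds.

s: no successors, so Diamond not p fails. ✗
t: successors {s}; not p there: s:F. ✗
u: no successors, so Diamond not p fails. ✗
v: successors {t, v}; not p there: t:T, v:T. ✓
w: successors {v}; not p there: v:T. ✓
x: no successors, so Diamond not p fails. ✗
Satisfying worlds: {v, w}.

2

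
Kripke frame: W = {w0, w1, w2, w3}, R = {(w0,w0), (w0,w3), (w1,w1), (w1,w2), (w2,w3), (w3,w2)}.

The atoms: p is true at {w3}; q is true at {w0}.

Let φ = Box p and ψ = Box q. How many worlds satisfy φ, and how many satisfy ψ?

For Box p:
w0: successors {w0, w3}; p there: w0:F, w3:T. ✗
w1: successors {w1, w2}; p there: w1:F, w2:F. ✗
w2: successors {w3}; p there: w3:T. ✓
w3: successors {w2}; p there: w2:F. ✗
— 1 world.
For Box q:
w0: successors {w0, w3}; q there: w0:T, w3:F. ✗
w1: successors {w1, w2}; q there: w1:F, w2:F. ✗
w2: successors {w3}; q there: w3:F. ✗
w3: successors {w2}; q there: w2:F. ✗
— 0 worlds.

1 and 0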